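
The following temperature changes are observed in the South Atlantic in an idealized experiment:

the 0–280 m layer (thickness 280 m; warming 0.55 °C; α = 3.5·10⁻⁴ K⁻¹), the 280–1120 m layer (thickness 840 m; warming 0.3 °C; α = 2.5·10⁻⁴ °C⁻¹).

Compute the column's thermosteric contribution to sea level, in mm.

Δh ≈ 117 mm

0–280 m: 3.5×10⁻⁴ × 280 × 0.55 = 0.05390 m
Layer 2: 2.5×10⁻⁴ × 840 × 0.3 = 0.06300 m
Δh = 0.05390 + 0.06300 = 0.11690 m ≈ 117 mm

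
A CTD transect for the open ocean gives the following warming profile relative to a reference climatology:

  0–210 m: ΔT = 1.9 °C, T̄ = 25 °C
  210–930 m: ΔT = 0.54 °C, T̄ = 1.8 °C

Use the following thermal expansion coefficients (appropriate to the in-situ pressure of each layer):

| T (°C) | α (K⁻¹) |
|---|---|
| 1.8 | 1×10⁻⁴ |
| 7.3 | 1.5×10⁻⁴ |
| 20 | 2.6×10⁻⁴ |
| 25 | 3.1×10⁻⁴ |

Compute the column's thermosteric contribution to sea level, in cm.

Layer 1 at 25 °C → α = 3.1×10⁻⁴ K⁻¹
Layer 2 at 1.8 °C → α = 1×10⁻⁴ K⁻¹
0–210 m: 1.9 × 210 × 3.1×10⁻⁴ = 0.12369 m
210–930 m: 1×10⁻⁴ × 0.54 × 720 = 0.03888 m
Δh = 0.12369 + 0.03888 = 0.16257 m ≈ 16.3 cm

Δh ≈ 16.3 cm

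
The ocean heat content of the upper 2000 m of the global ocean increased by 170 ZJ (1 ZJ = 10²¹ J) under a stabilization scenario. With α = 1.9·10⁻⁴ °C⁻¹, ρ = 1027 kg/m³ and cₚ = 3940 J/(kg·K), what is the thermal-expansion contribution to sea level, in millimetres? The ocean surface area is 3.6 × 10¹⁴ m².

Per unit area: Q = 170×10²¹ / (3.6×10¹⁴) ≈ 4.722×10⁸ J/m²
Δh = αQ/(ρcₚ) = 1.9×10⁻⁴ × 4.722×10⁸ / (1027 × 3940) ≈ 0.022172 m

22.2 mm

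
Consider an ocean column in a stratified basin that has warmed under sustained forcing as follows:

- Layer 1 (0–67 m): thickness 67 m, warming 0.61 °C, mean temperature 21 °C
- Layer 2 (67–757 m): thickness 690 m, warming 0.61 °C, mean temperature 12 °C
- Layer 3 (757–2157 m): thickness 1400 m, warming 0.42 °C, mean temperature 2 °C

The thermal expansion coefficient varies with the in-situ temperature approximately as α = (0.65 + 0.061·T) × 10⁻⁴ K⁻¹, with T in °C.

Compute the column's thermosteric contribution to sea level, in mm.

111 mm of thermosteric rise

Layer 1: α = (0.65 + 0.061×21)×10⁻⁴ = 1.931×10⁻⁴ K⁻¹
Layer 2: α = (0.65 + 0.061×12)×10⁻⁴ = 1.382×10⁻⁴ K⁻¹
Layer 3: α = (0.65 + 0.061×2)×10⁻⁴ = 0.772×10⁻⁴ K⁻¹
Layer 1: 67 × 0.61 × 1.931×10⁻⁴ = 0.007891997 m
67–757 m: 0.61 × 690 × 1.382×10⁻⁴ = 0.05816838 m
Layer 3: 1400 × 0.42 × 0.772×10⁻⁴ = 0.0453936 m
Δh = 0.007891997 + 0.05816838 + 0.0453936 = 0.111453977 m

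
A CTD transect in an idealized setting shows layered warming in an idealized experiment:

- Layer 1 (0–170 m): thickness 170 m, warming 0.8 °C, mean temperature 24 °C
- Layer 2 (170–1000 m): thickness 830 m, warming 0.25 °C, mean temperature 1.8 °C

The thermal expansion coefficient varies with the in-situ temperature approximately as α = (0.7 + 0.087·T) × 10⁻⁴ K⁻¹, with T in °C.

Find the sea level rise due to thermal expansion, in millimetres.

Layer 1: α = (0.7 + 0.087×24)×10⁻⁴ = 2.788×10⁻⁴ K⁻¹
Layer 2: α = (0.7 + 0.087×1.8)×10⁻⁴ = 0.8566×10⁻⁴ K⁻¹
0.8 × 2.788×10⁻⁴ × 170 = 0.0379168 m
170–1000 m: 0.8566×10⁻⁴ × 830 × 0.25 = 0.01777445 m
Δh = 0.0379168 + 0.01777445 = 0.05569125 m

Δh ≈ 56 mm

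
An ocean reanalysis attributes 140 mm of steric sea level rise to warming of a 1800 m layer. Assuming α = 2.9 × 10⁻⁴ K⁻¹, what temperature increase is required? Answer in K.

ΔT = Δh/(αH) = 0.14 / (2.9×10⁻⁴ × 1800) ≈ 0.2682 K

ΔT ≈ 0.27 K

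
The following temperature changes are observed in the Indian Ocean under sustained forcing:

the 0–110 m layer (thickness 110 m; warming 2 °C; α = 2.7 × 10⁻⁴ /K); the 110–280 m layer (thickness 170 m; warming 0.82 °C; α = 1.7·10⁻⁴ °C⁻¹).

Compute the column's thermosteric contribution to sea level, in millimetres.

about 83.1 mm

110 × 2.7×10⁻⁴ × 2 = 0.05940 m
0.82 × 1.7×10⁻⁴ × 170 = 0.023698 m
Δh = 0.05940 + 0.023698 = 0.083098 m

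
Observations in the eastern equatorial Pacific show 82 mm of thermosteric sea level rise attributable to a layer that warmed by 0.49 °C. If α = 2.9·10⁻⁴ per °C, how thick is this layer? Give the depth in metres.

H ≈ 577 m

H = Δh/(αΔT) = 0.082 / (2.9×10⁻⁴ × 0.49) ≈ 577.1 m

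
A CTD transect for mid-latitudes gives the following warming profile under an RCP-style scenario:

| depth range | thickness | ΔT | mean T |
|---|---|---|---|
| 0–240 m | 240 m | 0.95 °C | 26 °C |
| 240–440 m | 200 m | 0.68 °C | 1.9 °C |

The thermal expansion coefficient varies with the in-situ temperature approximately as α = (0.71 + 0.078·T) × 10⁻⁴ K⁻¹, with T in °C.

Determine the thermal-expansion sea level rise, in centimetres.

7.41 cm of thermosteric rise

Layer 1: α = (0.71 + 0.078×26)×10⁻⁴ = 2.738×10⁻⁴ K⁻¹
Layer 2: α = (0.71 + 0.078×1.9)×10⁻⁴ = 0.8582×10⁻⁴ K⁻¹
0–240 m: 2.738×10⁻⁴ × 240 × 0.95 = 0.0624264 m
Layer 2: 200 × 0.8582×10⁻⁴ × 0.68 = 0.01167152 m
Δh = 0.0624264 + 0.01167152 = 0.07409792 m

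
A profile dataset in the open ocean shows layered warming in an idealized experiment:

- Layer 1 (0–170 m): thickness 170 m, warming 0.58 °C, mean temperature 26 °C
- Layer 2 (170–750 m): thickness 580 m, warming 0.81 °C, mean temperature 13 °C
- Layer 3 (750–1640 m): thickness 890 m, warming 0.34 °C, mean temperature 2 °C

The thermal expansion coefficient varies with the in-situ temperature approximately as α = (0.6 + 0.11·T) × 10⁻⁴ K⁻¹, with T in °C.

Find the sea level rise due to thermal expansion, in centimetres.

Layer 1: α = (0.6 + 0.11×26)×10⁻⁴ = 3.46×10⁻⁴ K⁻¹
Layer 2: α = (0.6 + 0.11×13)×10⁻⁴ = 2.03×10⁻⁴ K⁻¹
Layer 3: α = (0.6 + 0.11×2)×10⁻⁴ = 0.82×10⁻⁴ K⁻¹
0–170 m: 0.58 × 170 × 3.46×10⁻⁴ = 0.0341156 m
Layer 2: 580 × 0.81 × 2.03×10⁻⁴ = 0.0953694 m
0.82×10⁻⁴ × 890 × 0.34 = 0.0248132 m
Δh = 0.0341156 + 0.0953694 + 0.0248132 = 0.1542982 m

about 15 cm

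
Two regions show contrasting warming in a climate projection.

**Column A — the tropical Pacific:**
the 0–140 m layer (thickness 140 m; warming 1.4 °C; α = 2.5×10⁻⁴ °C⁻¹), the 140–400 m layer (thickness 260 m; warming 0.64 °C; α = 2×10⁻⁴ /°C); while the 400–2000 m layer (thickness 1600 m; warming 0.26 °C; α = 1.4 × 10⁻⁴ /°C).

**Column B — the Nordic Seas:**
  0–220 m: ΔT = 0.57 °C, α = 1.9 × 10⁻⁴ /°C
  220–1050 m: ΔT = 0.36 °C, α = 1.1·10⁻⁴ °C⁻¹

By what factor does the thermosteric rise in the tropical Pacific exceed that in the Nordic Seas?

a factor of 2.5

A 0–140 m: 140 × 1.4 × 2.5×10⁻⁴ = 0.04900 m
A Layer 2: 0.64 × 2×10⁻⁴ × 260 = 0.03328 m
A 1600 × 1.4×10⁻⁴ × 0.26 = 0.05824 m
A total: 0.14052 m
B 0–220 m: 220 × 0.57 × 1.9×10⁻⁴ = 0.023826 m
B 220–1050 m: 0.36 × 830 × 1.1×10⁻⁴ = 0.032868 m
B total: 0.056694 m
Ratio: 0.14052 / 0.056694 ≈ 2.479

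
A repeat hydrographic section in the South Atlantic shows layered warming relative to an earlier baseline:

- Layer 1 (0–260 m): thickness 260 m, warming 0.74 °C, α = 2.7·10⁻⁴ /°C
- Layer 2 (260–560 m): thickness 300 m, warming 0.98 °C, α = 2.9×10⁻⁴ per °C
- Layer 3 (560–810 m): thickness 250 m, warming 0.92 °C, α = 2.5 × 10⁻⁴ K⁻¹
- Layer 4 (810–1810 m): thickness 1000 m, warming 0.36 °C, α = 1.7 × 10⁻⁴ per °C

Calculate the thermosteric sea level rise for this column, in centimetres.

Layer 1: 0.74 × 260 × 2.7×10⁻⁴ = 0.051948 m
Layer 2: 300 × 2.9×10⁻⁴ × 0.98 = 0.08526 m
2.5×10⁻⁴ × 0.92 × 250 = 0.05750 m
810–1810 m: 1000 × 1.7×10⁻⁴ × 0.36 = 0.06120 m
Δh = 0.051948 + 0.08526 + 0.05750 + 0.06120 = 0.255908 m

25.6 cm of thermosteric rise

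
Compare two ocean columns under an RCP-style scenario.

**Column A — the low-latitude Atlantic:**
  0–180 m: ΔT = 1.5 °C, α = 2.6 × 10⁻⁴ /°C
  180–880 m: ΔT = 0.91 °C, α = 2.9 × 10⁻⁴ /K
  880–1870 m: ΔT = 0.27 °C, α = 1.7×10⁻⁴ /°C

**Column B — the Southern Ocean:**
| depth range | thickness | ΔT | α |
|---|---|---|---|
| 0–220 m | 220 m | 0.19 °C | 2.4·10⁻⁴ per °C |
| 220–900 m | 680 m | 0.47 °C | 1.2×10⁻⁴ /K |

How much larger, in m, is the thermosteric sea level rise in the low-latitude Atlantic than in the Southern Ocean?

A 0–180 m: 180 × 1.5 × 2.6×10⁻⁴ = 0.07020 m
A 180–880 m: 700 × 2.9×10⁻⁴ × 0.91 = 0.18473 m
A 880–1870 m: 0.27 × 990 × 1.7×10⁻⁴ = 0.045441 m
A total: 0.300371 m
B Layer 1: 0.19 × 220 × 2.4×10⁻⁴ = 0.010032 m
B Layer 2: 1.2×10⁻⁴ × 0.47 × 680 = 0.038352 m
B total: 0.048384 m
Difference: 0.300371 − 0.048384 = 0.251987 m

0.25 m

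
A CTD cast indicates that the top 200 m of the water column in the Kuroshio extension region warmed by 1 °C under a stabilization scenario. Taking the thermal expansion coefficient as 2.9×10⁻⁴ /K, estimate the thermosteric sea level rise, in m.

Δh ≈ 0.0580 m

Δh = αΔT·H = 2.9×10⁻⁴ × 1 × 200 = 0.05800 m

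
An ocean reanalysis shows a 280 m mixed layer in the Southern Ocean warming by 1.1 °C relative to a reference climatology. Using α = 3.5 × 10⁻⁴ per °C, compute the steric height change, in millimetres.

Δh ≈ 108 mm

Δh = αΔT·H = 3.5×10⁻⁴ × 1.1 × 280 = 0.10780 m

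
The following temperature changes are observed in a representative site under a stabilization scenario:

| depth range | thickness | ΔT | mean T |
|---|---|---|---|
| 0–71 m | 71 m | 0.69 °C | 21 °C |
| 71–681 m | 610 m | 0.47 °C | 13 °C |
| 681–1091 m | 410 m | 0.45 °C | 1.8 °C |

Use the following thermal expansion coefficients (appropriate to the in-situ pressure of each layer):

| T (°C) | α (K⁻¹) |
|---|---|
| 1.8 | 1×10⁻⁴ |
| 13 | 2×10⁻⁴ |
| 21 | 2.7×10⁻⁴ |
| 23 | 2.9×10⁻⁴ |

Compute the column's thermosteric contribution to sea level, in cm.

about 8.90 cm

Layer 1 at 21 °C → α = 2.7×10⁻⁴ K⁻¹
Layer 2 at 13 °C → α = 2×10⁻⁴ K⁻¹
Layer 3 at 1.8 °C → α = 1×10⁻⁴ K⁻¹
0.69 × 71 × 2.7×10⁻⁴ = 0.0132273 m
610 × 2×10⁻⁴ × 0.47 = 0.05734 m
681–1091 m: 0.45 × 410 × 1×10⁻⁴ = 0.01845 m
Δh = 0.0132273 + 0.05734 + 0.01845 = 0.0890173 m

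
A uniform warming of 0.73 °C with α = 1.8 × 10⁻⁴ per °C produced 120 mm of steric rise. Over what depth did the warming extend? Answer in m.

about 913 m

H = Δh/(αΔT) = 0.12 / (1.8×10⁻⁴ × 0.73) ≈ 913.2 m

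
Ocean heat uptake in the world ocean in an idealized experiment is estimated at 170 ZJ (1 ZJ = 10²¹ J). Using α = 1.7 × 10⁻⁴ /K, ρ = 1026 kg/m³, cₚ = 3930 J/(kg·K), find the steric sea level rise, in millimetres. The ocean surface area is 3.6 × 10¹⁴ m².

about 19.9 mm

Per unit area: Q = 170×10²¹ / (3.6×10¹⁴) ≈ 4.722×10⁸ J/m²
Δh = αQ/(ρcₚ) = 1.7×10⁻⁴ × 4.722×10⁸ / (1026 × 3930) ≈ 0.019908 m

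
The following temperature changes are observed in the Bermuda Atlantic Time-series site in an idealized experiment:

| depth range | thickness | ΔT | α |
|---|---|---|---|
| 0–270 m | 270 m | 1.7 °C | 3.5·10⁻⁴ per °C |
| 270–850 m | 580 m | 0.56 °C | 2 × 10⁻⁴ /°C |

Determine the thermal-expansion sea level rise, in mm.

270 × 1.7 × 3.5×10⁻⁴ = 0.16065 m
Layer 2: 580 × 2×10⁻⁴ × 0.56 = 0.06496 m
Δh = 0.16065 + 0.06496 = 0.22561 m ≈ 226 mm

Δh ≈ 226 mm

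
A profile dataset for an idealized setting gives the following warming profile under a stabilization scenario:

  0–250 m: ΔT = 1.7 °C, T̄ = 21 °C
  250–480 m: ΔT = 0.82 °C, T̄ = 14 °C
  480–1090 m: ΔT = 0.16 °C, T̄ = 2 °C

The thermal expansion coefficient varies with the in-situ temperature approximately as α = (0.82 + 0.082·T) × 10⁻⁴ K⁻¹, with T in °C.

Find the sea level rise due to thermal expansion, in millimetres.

Layer 1: α = (0.82 + 0.082×21)×10⁻⁴ = 2.542×10⁻⁴ K⁻¹
Layer 2: α = (0.82 + 0.082×14)×10⁻⁴ = 1.968×10⁻⁴ K⁻¹
Layer 3: α = (0.82 + 0.082×2)×10⁻⁴ = 0.984×10⁻⁴ K⁻¹
0–250 m: 2.542×10⁻⁴ × 250 × 1.7 = 0.108035 m
250–480 m: 0.82 × 1.968×10⁻⁴ × 230 = 0.03711648 m
0.16 × 0.984×10⁻⁴ × 610 = 0.00960384 m
Δh = 0.108035 + 0.03711648 + 0.00960384 = 0.15475532 m

150 mm of thermosteric rise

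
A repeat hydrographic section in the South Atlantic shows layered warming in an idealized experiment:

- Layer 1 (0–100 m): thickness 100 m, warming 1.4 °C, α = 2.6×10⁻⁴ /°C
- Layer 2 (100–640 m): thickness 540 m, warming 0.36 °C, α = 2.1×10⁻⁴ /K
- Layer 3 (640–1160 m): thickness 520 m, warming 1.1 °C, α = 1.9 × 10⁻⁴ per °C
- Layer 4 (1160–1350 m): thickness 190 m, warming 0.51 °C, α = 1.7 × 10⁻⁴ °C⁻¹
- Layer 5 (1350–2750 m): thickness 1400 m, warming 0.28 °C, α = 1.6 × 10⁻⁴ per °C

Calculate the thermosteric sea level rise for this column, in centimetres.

Layer 1: 2.6×10⁻⁴ × 100 × 1.4 = 0.03640 m
100–640 m: 0.36 × 2.1×10⁻⁴ × 540 = 0.040824 m
Layer 3: 520 × 1.9×10⁻⁴ × 1.1 = 0.10868 m
Layer 4: 1.7×10⁻⁴ × 0.51 × 190 = 0.016473 m
1350–2750 m: 1400 × 1.6×10⁻⁴ × 0.28 = 0.06272 m
Δh = 0.03640 + 0.040824 + 0.10868 + 0.016473 + 0.06272 = 0.265097 m ≈ 26.5 cm

Δh = 26.5 cm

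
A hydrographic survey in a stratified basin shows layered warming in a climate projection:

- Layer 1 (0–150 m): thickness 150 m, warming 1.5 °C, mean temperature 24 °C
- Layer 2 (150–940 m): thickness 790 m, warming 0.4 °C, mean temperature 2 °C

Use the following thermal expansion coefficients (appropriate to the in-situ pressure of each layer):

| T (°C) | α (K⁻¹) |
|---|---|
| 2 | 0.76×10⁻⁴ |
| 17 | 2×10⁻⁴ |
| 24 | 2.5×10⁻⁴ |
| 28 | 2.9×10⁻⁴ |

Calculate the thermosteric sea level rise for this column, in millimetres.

Layer 1 at 24 °C → α = 2.5×10⁻⁴ K⁻¹
Layer 2 at 2 °C → α = 0.76×10⁻⁴ K⁻¹
0–150 m: 150 × 2.5×10⁻⁴ × 1.5 = 0.05625 m
Layer 2: 0.4 × 0.76×10⁻⁴ × 790 = 0.024016 m
Δh = 0.05625 + 0.024016 = 0.080266 m ≈ 80.3 mm

Δh ≈ 80.3 mm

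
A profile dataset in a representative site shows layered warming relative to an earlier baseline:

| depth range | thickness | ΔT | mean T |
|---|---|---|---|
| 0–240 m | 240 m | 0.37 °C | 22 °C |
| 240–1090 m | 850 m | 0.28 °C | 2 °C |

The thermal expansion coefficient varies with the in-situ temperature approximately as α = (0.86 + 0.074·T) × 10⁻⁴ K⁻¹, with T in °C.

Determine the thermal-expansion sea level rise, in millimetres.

Layer 1: α = (0.86 + 0.074×22)×10⁻⁴ = 2.488×10⁻⁴ K⁻¹
Layer 2: α = (0.86 + 0.074×2)×10⁻⁴ = 1.008×10⁻⁴ K⁻¹
0–240 m: 240 × 0.37 × 2.488×10⁻⁴ = 0.02209344 m
Layer 2: 0.28 × 850 × 1.008×10⁻⁴ = 0.0239904 m
Δh = 0.02209344 + 0.0239904 = 0.04608384 m ≈ 46.1 mm

Δh ≈ 46.1 mm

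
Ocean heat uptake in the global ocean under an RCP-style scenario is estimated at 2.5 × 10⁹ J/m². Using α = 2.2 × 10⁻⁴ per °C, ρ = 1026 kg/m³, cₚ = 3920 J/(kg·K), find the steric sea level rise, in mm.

Δh = 137 mm

Δh = αQ/(ρcₚ) = 2.2×10⁻⁴ × 2.5×10⁹ / (1026 × 3920) ≈ 0.13675 m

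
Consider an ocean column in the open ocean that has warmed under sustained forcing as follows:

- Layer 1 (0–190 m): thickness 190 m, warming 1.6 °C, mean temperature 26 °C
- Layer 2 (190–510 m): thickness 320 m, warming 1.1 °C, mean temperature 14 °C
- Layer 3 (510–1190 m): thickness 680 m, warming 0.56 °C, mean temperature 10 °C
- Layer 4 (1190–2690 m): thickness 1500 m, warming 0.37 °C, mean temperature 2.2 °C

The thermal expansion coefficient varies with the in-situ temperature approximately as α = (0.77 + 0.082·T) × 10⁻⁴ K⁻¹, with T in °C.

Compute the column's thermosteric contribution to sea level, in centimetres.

Layer 1: α = (0.77 + 0.082×26)×10⁻⁴ = 2.902×10⁻⁴ K⁻¹
Layer 2: α = (0.77 + 0.082×14)×10⁻⁴ = 1.918×10⁻⁴ K⁻¹
Layer 3: α = (0.77 + 0.082×10)×10⁻⁴ = 1.59×10⁻⁴ K⁻¹
Layer 4: α = (0.77 + 0.082×2.2)×10⁻⁴ = 0.9504×10⁻⁴ K⁻¹
0–190 m: 190 × 1.6 × 2.902×10⁻⁴ = 0.0882208 m
Layer 2: 1.1 × 320 × 1.918×10⁻⁴ = 0.0675136 m
510–1190 m: 0.56 × 680 × 1.59×10⁻⁴ = 0.0605472 m
1500 × 0.9504×10⁻⁴ × 0.37 = 0.0527472 m
Δh = 0.0882208 + 0.0675136 + 0.0605472 + 0.0527472 = 0.2690288 m

Δh ≈ 26.9 cm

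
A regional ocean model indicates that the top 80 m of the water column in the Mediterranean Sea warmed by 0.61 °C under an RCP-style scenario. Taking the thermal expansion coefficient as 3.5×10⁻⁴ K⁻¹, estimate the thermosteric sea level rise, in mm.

about 17 mm

Δh = αΔT·H = 3.5×10⁻⁴ × 0.61 × 80 = 0.01708 m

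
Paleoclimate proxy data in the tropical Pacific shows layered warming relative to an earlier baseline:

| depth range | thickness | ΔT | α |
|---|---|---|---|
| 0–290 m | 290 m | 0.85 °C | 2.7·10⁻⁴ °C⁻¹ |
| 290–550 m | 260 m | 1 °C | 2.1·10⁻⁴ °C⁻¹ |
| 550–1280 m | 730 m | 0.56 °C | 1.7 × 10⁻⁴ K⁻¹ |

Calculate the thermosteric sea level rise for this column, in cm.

2.7×10⁻⁴ × 290 × 0.85 = 0.066555 m
290–550 m: 1 × 2.1×10⁻⁴ × 260 = 0.05460 m
0.56 × 730 × 1.7×10⁻⁴ = 0.069496 m
Δh = 0.066555 + 0.05460 + 0.069496 = 0.190651 m

Δh = 19.1 cm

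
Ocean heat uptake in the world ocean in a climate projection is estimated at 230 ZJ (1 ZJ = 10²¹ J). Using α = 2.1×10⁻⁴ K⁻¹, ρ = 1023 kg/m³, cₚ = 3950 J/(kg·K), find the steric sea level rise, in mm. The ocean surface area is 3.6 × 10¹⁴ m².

Per unit area: Q = 230×10²¹ / (3.6×10¹⁴) ≈ 6.389×10⁸ J/m²
Δh = αQ/(ρcₚ) = 2.1×10⁻⁴ × 6.389×10⁸ / (1023 × 3950) ≈ 0.033203 m

Δh = 33 mm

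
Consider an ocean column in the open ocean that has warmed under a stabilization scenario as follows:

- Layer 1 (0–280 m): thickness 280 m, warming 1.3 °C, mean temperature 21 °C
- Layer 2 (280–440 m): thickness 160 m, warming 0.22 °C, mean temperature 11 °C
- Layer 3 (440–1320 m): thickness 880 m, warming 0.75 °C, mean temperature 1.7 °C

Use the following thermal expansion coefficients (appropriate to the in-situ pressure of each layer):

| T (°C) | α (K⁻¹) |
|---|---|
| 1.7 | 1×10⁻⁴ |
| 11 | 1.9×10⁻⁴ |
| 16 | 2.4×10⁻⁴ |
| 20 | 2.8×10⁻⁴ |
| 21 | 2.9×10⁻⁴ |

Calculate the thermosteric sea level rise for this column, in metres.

0.178 m

Layer 1 at 21 °C → α = 2.9×10⁻⁴ K⁻¹
Layer 2 at 11 °C → α = 1.9×10⁻⁴ K⁻¹
Layer 3 at 1.7 °C → α = 1×10⁻⁴ K⁻¹
Layer 1: 280 × 2.9×10⁻⁴ × 1.3 = 0.10556 m
280–440 m: 160 × 1.9×10⁻⁴ × 0.22 = 0.006688 m
880 × 1×10⁻⁴ × 0.75 = 0.06600 m
Δh = 0.10556 + 0.006688 + 0.06600 = 0.178248 m ≈ 0.178 m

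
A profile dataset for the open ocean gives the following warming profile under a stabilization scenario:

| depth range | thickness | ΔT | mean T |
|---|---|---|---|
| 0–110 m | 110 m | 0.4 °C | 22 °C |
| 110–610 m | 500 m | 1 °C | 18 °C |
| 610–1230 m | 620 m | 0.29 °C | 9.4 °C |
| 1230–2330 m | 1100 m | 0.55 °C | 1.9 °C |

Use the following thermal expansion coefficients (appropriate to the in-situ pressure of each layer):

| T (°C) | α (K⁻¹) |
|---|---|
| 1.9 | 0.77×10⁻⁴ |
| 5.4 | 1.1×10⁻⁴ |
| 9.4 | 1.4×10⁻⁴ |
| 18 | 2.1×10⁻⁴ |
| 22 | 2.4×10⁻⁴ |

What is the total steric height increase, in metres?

0.19 m

Layer 1 at 22 °C → α = 2.4×10⁻⁴ K⁻¹
Layer 2 at 18 °C → α = 2.1×10⁻⁴ K⁻¹
Layer 3 at 9.4 °C → α = 1.4×10⁻⁴ K⁻¹
Layer 4 at 1.9 °C → α = 0.77×10⁻⁴ K⁻¹
0.4 × 2.4×10⁻⁴ × 110 = 0.01056 m
1 × 2.1×10⁻⁴ × 500 = 0.10500 m
610–1230 m: 0.29 × 1.4×10⁻⁴ × 620 = 0.025172 m
1100 × 0.77×10⁻⁴ × 0.55 = 0.046585 m
Δh = 0.01056 + 0.10500 + 0.025172 + 0.046585 = 0.187317 m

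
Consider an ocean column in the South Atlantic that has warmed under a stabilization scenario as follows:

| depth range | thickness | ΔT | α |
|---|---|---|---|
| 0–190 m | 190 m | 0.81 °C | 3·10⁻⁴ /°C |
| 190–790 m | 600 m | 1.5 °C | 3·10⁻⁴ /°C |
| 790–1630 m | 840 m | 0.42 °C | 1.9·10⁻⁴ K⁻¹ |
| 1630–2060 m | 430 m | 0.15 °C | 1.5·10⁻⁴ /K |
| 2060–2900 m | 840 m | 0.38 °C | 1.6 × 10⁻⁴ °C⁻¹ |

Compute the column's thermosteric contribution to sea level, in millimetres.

Δh ≈ 444 mm

190 × 0.81 × 3×10⁻⁴ = 0.04617 m
190–790 m: 3×10⁻⁴ × 600 × 1.5 = 0.27000 m
0.42 × 840 × 1.9×10⁻⁴ = 0.067032 m
430 × 1.5×10⁻⁴ × 0.15 = 0.009675 m
1.6×10⁻⁴ × 840 × 0.38 = 0.051072 m
Δh = 0.04617 + 0.27000 + 0.067032 + 0.009675 + 0.051072 = 0.443949 m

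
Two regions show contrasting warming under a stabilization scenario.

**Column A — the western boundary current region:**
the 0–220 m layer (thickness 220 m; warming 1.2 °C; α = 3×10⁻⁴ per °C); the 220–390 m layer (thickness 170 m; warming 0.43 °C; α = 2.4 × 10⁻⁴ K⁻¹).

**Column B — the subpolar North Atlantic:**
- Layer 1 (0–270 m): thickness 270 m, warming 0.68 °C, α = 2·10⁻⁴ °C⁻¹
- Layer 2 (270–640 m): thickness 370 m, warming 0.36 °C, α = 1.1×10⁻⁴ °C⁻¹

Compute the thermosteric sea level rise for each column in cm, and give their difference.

A 1.2 × 3×10⁻⁴ × 220 = 0.07920 m
A Layer 2: 0.43 × 170 × 2.4×10⁻⁴ = 0.017544 m
A total: 0.096744 m
B Layer 1: 270 × 2×10⁻⁴ × 0.68 = 0.03672 m
B 270–640 m: 1.1×10⁻⁴ × 370 × 0.36 = 0.014652 m
B total: 0.051372 m
Difference: 0.096744 − 0.051372 = 0.045372 m

Δh_A ≈ 9.67 cm, Δh_B ≈ 5.14 cm; difference ≈ 4.54 cm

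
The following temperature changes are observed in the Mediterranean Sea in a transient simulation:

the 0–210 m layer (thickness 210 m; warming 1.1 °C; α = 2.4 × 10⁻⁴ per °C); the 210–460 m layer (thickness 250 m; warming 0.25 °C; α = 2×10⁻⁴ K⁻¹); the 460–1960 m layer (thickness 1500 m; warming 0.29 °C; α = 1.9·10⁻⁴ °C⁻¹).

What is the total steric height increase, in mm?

Δh = 150 mm

Layer 1: 1.1 × 210 × 2.4×10⁻⁴ = 0.05544 m
210–460 m: 2×10⁻⁴ × 250 × 0.25 = 0.01250 m
0.29 × 1.9×10⁻⁴ × 1500 = 0.08265 m
Δh = 0.05544 + 0.01250 + 0.08265 = 0.15059 m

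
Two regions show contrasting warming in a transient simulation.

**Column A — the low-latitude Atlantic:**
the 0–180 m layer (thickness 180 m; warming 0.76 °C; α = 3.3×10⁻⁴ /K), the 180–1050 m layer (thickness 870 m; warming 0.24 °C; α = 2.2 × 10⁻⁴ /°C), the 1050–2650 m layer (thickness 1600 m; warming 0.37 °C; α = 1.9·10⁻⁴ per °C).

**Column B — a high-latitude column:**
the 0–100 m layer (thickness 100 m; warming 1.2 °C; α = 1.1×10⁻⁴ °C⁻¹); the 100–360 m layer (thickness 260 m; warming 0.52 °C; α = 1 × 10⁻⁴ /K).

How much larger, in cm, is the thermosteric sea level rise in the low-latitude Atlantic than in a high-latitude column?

Δh_A − Δh_B ≈ 17.7 cm

A 0–180 m: 3.3×10⁻⁴ × 180 × 0.76 = 0.045144 m
A 0.24 × 2.2×10⁻⁴ × 870 = 0.045936 m
A Layer 3: 1.9×10⁻⁴ × 1600 × 0.37 = 0.11248 m
A total: 0.20356 m
B 0–100 m: 1.2 × 100 × 1.1×10⁻⁴ = 0.01320 m
B 100–360 m: 0.52 × 1×10⁻⁴ × 260 = 0.01352 m
B total: 0.02672 m
Difference: 0.20356 − 0.02672 = 0.17684 m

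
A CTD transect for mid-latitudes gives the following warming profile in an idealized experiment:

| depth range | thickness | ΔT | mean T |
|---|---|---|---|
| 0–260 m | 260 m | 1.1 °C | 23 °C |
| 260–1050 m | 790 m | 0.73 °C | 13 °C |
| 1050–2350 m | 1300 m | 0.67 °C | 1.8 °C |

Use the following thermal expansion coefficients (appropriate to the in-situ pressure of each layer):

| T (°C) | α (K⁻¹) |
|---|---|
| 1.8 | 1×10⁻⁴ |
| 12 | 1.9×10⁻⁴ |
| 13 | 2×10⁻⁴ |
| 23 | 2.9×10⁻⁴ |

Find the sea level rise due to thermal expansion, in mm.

Δh ≈ 285 mm

Layer 1 at 23 °C → α = 2.9×10⁻⁴ K⁻¹
Layer 2 at 13 °C → α = 2×10⁻⁴ K⁻¹
Layer 3 at 1.8 °C → α = 1×10⁻⁴ K⁻¹
1.1 × 2.9×10⁻⁴ × 260 = 0.08294 m
0.73 × 2×10⁻⁴ × 790 = 0.11534 m
1300 × 1×10⁻⁴ × 0.67 = 0.08710 m
Δh = 0.08294 + 0.11534 + 0.08710 = 0.28538 m ≈ 285 mm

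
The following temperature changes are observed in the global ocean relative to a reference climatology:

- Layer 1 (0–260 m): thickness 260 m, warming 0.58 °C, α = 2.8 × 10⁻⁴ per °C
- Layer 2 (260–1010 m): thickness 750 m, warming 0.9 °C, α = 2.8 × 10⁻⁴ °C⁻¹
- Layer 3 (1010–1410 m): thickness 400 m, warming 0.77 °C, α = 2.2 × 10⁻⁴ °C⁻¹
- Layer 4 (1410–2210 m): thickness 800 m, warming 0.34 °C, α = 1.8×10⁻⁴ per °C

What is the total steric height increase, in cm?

0.58 × 2.8×10⁻⁴ × 260 = 0.042224 m
260–1010 m: 2.8×10⁻⁴ × 0.9 × 750 = 0.18900 m
1010–1410 m: 2.2×10⁻⁴ × 400 × 0.77 = 0.06776 m
Layer 4: 800 × 1.8×10⁻⁴ × 0.34 = 0.04896 m
Δh = 0.042224 + 0.18900 + 0.06776 + 0.04896 = 0.347944 m

34.8 cm of thermosteric rise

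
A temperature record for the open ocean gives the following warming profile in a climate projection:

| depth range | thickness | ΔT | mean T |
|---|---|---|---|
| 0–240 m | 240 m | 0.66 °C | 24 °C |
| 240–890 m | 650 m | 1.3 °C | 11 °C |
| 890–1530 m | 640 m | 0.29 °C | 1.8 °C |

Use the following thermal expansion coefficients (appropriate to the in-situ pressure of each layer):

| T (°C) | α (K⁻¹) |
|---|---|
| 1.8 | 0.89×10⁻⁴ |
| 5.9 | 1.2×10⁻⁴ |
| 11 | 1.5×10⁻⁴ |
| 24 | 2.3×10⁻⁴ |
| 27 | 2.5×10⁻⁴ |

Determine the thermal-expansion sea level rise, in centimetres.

18.0 cm

Layer 1 at 24 °C → α = 2.3×10⁻⁴ K⁻¹
Layer 2 at 11 °C → α = 1.5×10⁻⁴ K⁻¹
Layer 3 at 1.8 °C → α = 0.89×10⁻⁴ K⁻¹
0–240 m: 0.66 × 2.3×10⁻⁴ × 240 = 0.036432 m
240–890 m: 1.5×10⁻⁴ × 1.3 × 650 = 0.12675 m
Layer 3: 640 × 0.89×10⁻⁴ × 0.29 = 0.0165184 m
Δh = 0.036432 + 0.12675 + 0.0165184 = 0.1797004 m ≈ 18.0 cm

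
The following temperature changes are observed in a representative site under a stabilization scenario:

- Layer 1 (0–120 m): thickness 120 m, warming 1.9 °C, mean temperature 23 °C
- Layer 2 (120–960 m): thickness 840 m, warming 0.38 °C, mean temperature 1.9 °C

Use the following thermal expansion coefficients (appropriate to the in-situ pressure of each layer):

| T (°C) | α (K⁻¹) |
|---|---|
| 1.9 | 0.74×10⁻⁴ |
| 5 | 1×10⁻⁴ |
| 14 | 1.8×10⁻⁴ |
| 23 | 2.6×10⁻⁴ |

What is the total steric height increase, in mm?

Layer 1 at 23 °C → α = 2.6×10⁻⁴ K⁻¹
Layer 2 at 1.9 °C → α = 0.74×10⁻⁴ K⁻¹
2.6×10⁻⁴ × 1.9 × 120 = 0.05928 m
120–960 m: 0.74×10⁻⁴ × 840 × 0.38 = 0.0236208 m
Δh = 0.05928 + 0.0236208 = 0.0829008 m

82.9 mm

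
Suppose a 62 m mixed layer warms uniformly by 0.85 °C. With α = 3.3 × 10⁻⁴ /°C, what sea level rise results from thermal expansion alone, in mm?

Δh ≈ 17 mm

Δh = αΔT·H = 3.3×10⁻⁴ × 0.85 × 62 = 0.017391 m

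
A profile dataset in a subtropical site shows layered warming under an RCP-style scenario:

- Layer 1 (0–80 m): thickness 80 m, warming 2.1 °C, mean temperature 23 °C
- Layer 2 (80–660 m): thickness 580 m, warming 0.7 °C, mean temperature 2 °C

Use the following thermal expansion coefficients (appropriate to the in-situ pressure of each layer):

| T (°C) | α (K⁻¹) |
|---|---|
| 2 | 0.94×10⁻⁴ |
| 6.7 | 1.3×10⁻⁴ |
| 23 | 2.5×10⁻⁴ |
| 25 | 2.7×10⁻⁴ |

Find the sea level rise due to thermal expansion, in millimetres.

Layer 1 at 23 °C → α = 2.5×10⁻⁴ K⁻¹
Layer 2 at 2 °C → α = 0.94×10⁻⁴ K⁻¹
2.1 × 80 × 2.5×10⁻⁴ = 0.04200 m
580 × 0.7 × 0.94×10⁻⁴ = 0.038164 m
Δh = 0.04200 + 0.038164 = 0.080164 m

about 80.2 mm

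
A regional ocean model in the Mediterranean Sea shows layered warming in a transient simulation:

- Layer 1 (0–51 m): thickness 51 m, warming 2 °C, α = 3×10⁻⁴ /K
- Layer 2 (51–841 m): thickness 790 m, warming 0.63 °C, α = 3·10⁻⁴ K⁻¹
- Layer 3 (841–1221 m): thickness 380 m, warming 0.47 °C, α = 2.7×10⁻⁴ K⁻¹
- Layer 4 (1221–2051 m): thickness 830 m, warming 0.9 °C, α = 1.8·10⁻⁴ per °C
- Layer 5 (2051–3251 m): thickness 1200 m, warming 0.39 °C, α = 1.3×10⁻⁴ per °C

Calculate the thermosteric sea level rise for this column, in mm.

about 420 mm

Layer 1: 3×10⁻⁴ × 51 × 2 = 0.03060 m
51–841 m: 790 × 0.63 × 3×10⁻⁴ = 0.14931 m
0.47 × 2.7×10⁻⁴ × 380 = 0.048222 m
0.9 × 830 × 1.8×10⁻⁴ = 0.13446 m
1200 × 0.39 × 1.3×10⁻⁴ = 0.06084 m
Δh = 0.03060 + 0.14931 + 0.048222 + 0.13446 + 0.06084 = 0.423432 m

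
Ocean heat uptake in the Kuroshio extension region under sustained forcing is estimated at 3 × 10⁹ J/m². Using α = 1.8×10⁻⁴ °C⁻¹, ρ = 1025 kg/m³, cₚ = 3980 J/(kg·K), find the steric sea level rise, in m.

about 0.132 m

Δh = αQ/(ρcₚ) = 1.8×10⁻⁴ × 3×10⁹ / (1025 × 3980) ≈ 0.13237 m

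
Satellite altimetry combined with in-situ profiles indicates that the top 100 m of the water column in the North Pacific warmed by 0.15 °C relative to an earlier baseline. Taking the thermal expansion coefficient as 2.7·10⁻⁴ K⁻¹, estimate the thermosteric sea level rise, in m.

Δh = 0.00405 m

Δh = αΔT·H = 2.7×10⁻⁴ × 0.15 × 100 = 0.00405 m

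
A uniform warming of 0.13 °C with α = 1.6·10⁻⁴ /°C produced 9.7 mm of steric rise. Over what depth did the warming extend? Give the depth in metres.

H ≈ 466 m

H = Δh/(αΔT) = 0.0097 / (1.6×10⁻⁴ × 0.13) ≈ 466.3 m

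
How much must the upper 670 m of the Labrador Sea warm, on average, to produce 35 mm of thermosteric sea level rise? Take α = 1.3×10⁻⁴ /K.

ΔT = Δh/(αH) = 0.035 / (1.3×10⁻⁴ × 670) ≈ 0.4018 K

about 0.402 K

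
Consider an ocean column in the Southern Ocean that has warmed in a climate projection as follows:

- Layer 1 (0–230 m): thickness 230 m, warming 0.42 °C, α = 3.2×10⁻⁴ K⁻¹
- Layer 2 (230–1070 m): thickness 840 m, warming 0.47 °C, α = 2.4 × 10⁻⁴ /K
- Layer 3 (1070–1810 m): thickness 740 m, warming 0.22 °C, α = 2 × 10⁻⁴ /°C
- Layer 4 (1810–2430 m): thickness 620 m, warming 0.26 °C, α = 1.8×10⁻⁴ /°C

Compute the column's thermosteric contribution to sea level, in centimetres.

19 cm of thermosteric rise

0–230 m: 0.42 × 3.2×10⁻⁴ × 230 = 0.030912 m
2.4×10⁻⁴ × 840 × 0.47 = 0.094752 m
0.22 × 740 × 2×10⁻⁴ = 0.03256 m
Layer 4: 0.26 × 1.8×10⁻⁴ × 620 = 0.029016 m
Δh = 0.030912 + 0.094752 + 0.03256 + 0.029016 = 0.18724 m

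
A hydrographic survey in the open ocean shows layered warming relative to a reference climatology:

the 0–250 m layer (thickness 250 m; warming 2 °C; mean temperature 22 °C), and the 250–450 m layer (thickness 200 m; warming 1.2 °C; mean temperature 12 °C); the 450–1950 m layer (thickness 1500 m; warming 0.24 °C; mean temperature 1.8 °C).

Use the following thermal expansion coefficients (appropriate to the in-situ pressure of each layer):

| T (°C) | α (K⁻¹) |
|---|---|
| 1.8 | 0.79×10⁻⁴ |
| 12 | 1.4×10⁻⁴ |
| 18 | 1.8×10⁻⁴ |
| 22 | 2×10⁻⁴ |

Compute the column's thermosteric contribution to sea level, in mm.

Layer 1 at 22 °C → α = 2×10⁻⁴ K⁻¹
Layer 2 at 12 °C → α = 1.4×10⁻⁴ K⁻¹
Layer 3 at 1.8 °C → α = 0.79×10⁻⁴ K⁻¹
Layer 1: 250 × 2×10⁻⁴ × 2 = 0.10000 m
250–450 m: 1.4×10⁻⁴ × 1.2 × 200 = 0.03360 m
0.24 × 1500 × 0.79×10⁻⁴ = 0.02844 m
Δh = 0.10000 + 0.03360 + 0.02844 = 0.16204 m ≈ 162 mm

Δh ≈ 162 mm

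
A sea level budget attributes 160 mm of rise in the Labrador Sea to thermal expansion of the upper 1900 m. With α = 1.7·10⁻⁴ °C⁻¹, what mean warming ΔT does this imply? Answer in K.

ΔT ≈ 0.495 K

ΔT = Δh/(αH) = 0.16 / (1.7×10⁻⁴ × 1900) ≈ 0.4954 K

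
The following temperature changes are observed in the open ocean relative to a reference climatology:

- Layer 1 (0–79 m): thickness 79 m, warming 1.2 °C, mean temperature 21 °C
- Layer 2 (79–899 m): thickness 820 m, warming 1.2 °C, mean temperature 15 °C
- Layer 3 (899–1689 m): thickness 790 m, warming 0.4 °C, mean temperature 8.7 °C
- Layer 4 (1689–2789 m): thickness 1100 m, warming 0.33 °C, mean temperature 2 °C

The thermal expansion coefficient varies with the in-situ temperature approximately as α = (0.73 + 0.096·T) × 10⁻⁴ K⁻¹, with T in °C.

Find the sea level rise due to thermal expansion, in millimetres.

322 mm

Layer 1: α = (0.73 + 0.096×21)×10⁻⁴ = 2.746×10⁻⁴ K⁻¹
Layer 2: α = (0.73 + 0.096×15)×10⁻⁴ = 2.17×10⁻⁴ K⁻¹
Layer 3: α = (0.73 + 0.096×8.7)×10⁻⁴ = 1.5652×10⁻⁴ K⁻¹
Layer 4: α = (0.73 + 0.096×2)×10⁻⁴ = 0.922×10⁻⁴ K⁻¹
Layer 1: 1.2 × 79 × 2.746×10⁻⁴ = 0.02603208 m
79–899 m: 820 × 2.17×10⁻⁴ × 1.2 = 0.213528 m
790 × 1.5652×10⁻⁴ × 0.4 = 0.04946032 m
0.922×10⁻⁴ × 1100 × 0.33 = 0.0334686 m
Δh = 0.02603208 + 0.213528 + 0.04946032 + 0.0334686 = 0.322489 m ≈ 322 mm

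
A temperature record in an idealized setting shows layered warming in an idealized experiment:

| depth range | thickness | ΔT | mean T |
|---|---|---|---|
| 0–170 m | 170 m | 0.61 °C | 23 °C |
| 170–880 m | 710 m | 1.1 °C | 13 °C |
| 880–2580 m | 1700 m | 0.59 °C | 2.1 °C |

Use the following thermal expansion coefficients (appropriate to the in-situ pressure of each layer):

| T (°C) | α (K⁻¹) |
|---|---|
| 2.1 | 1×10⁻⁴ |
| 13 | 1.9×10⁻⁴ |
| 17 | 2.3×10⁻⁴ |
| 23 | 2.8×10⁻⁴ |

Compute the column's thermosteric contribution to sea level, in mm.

Layer 1 at 23 °C → α = 2.8×10⁻⁴ K⁻¹
Layer 2 at 13 °C → α = 1.9×10⁻⁴ K⁻¹
Layer 3 at 2.1 °C → α = 1×10⁻⁴ K⁻¹
0–170 m: 0.61 × 170 × 2.8×10⁻⁴ = 0.029036 m
Layer 2: 1.9×10⁻⁴ × 1.1 × 710 = 0.14839 m
880–2580 m: 0.59 × 1×10⁻⁴ × 1700 = 0.10030 m
Δh = 0.029036 + 0.14839 + 0.10030 = 0.277726 m

Δh ≈ 278 mm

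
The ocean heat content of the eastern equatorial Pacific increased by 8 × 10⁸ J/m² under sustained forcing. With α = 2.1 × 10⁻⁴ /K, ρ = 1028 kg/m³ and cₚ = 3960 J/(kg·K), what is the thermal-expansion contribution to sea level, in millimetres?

Δh = αQ/(ρcₚ) = 2.1×10⁻⁴ × 8×10⁸ / (1028 × 3960) ≈ 0.041269 m

about 41 mm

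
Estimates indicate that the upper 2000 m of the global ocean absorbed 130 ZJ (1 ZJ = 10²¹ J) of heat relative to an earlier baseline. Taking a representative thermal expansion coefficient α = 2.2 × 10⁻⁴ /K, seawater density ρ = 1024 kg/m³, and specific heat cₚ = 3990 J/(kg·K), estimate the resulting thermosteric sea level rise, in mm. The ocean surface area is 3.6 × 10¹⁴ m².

about 19.4 mm

Per unit area: Q = 130×10²¹ / (3.6×10¹⁴) ≈ 3.611×10⁸ J/m²
Δh = αQ/(ρcₚ) = 2.2×10⁻⁴ × 3.611×10⁸ / (1024 × 3990) ≈ 0.019444 m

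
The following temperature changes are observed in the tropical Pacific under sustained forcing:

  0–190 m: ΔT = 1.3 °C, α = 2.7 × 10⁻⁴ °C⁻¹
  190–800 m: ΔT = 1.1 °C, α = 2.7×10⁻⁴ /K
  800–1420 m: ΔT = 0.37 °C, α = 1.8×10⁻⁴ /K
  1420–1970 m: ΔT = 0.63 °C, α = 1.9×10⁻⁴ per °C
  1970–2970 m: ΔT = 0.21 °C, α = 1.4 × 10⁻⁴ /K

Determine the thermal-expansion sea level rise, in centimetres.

Δh = 38.4 cm

190 × 2.7×10⁻⁴ × 1.3 = 0.06669 m
Layer 2: 2.7×10⁻⁴ × 1.1 × 610 = 0.18117 m
800–1420 m: 1.8×10⁻⁴ × 0.37 × 620 = 0.041292 m
1.9×10⁻⁴ × 0.63 × 550 = 0.065835 m
1.4×10⁻⁴ × 0.21 × 1000 = 0.02940 m
Δh = 0.06669 + 0.18117 + 0.041292 + 0.065835 + 0.02940 = 0.384387 m ≈ 38.4 cm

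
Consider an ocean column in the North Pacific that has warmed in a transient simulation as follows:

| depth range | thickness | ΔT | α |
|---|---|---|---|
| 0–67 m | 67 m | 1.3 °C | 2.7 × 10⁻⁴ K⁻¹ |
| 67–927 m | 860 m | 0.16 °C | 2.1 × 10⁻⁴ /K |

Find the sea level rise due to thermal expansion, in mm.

0–67 m: 2.7×10⁻⁴ × 1.3 × 67 = 0.023517 m
2.1×10⁻⁴ × 860 × 0.16 = 0.028896 m
Δh = 0.023517 + 0.028896 = 0.052413 m

52 mm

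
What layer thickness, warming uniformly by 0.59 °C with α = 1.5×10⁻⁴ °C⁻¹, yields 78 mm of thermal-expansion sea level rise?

880 m

H = Δh/(αΔT) = 0.078 / (1.5×10⁻⁴ × 0.59) ≈ 881.4 m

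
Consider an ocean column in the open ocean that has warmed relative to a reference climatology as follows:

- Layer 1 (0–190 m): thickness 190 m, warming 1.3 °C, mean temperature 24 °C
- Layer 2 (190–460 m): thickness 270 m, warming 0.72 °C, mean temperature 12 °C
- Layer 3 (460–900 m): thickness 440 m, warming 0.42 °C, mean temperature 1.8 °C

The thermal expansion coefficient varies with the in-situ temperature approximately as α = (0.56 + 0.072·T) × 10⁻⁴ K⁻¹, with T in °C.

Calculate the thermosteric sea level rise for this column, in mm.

about 96.9 mm

Layer 1: α = (0.56 + 0.072×24)×10⁻⁴ = 2.288×10⁻⁴ K⁻¹
Layer 2: α = (0.56 + 0.072×12)×10⁻⁴ = 1.424×10⁻⁴ K⁻¹
Layer 3: α = (0.56 + 0.072×1.8)×10⁻⁴ = 0.6896×10⁻⁴ K⁻¹
190 × 1.3 × 2.288×10⁻⁴ = 0.0565136 m
190–460 m: 0.72 × 270 × 1.424×10⁻⁴ = 0.02768256 m
460–900 m: 440 × 0.42 × 0.6896×10⁻⁴ = 0.012743808 m
Δh = 0.0565136 + 0.02768256 + 0.012743808 = 0.096939968 m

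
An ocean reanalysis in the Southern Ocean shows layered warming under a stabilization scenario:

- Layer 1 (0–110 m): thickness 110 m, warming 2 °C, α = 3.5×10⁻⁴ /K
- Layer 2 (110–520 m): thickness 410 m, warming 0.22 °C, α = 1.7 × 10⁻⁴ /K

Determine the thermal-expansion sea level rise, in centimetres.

Δh = 9.2 cm

0–110 m: 3.5×10⁻⁴ × 110 × 2 = 0.07700 m
410 × 1.7×10⁻⁴ × 0.22 = 0.015334 m
Δh = 0.07700 + 0.015334 = 0.092334 m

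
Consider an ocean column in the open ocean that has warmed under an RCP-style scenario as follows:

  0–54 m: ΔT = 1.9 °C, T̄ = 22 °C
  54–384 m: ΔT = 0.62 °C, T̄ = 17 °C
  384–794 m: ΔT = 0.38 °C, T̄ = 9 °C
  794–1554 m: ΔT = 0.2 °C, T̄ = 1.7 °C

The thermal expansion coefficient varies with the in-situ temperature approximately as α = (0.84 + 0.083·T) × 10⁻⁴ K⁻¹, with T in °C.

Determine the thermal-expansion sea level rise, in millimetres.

113 mm

Layer 1: α = (0.84 + 0.083×22)×10⁻⁴ = 2.666×10⁻⁴ K⁻¹
Layer 2: α = (0.84 + 0.083×17)×10⁻⁴ = 2.251×10⁻⁴ K⁻¹
Layer 3: α = (0.84 + 0.083×9)×10⁻⁴ = 1.587×10⁻⁴ K⁻¹
Layer 4: α = (0.84 + 0.083×1.7)×10⁻⁴ = 0.9811×10⁻⁴ K⁻¹
Layer 1: 2.666×10⁻⁴ × 54 × 1.9 = 0.02735316 m
330 × 2.251×10⁻⁴ × 0.62 = 0.04605546 m
384–794 m: 0.38 × 1.587×10⁻⁴ × 410 = 0.02472546 m
0.9811×10⁻⁴ × 760 × 0.2 = 0.01491272 m
Δh = 0.02735316 + 0.04605546 + 0.02472546 + 0.01491272 = 0.1130468 m ≈ 113 mm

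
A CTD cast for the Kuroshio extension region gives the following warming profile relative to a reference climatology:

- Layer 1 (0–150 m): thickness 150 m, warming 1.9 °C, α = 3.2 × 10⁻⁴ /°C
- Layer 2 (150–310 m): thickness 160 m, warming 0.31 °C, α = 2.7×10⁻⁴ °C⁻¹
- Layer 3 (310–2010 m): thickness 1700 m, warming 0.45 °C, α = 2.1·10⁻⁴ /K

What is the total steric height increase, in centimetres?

about 26.5 cm

Layer 1: 3.2×10⁻⁴ × 150 × 1.9 = 0.09120 m
Layer 2: 0.31 × 2.7×10⁻⁴ × 160 = 0.013392 m
310–2010 m: 2.1×10⁻⁴ × 0.45 × 1700 = 0.16065 m
Δh = 0.09120 + 0.013392 + 0.16065 = 0.265242 m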